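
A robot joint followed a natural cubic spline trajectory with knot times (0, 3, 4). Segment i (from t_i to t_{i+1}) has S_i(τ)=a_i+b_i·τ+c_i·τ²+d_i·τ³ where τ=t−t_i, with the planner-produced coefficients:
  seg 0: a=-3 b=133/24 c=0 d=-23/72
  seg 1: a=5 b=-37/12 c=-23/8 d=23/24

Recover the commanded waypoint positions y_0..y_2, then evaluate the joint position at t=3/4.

y_0=-3 y_1=5 y_2=0
S(3/4) = 523/512

y_0 = S_0(0) = a_0 = -3
y_1 = S_1(0) = a_1 = 5
y_2 = S_1(1) = 0
t_q=3/4 is in segment 0 (τ=3/4); S_0(τ)=523/512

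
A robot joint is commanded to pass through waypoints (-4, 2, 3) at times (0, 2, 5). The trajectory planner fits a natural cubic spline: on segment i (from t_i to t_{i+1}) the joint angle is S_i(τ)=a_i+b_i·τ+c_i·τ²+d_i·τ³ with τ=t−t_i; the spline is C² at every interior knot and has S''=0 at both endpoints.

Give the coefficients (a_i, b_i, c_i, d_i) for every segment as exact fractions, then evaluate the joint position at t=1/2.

  seg 0: a=-4 b=53/15 c=0 d=-2/15
  seg 1: a=2 b=29/15 c=-4/5 d=4/45
S(1/2) = -9/4

Δ: Δ0=3, Δ1=1/3
row 1: diag=10, rhs=-16; c'=3/10, d'=-8/5
back: M1=-8/5
M: M0=0, M1=-8/5, M2=0
seg 0: a=-4, c=M0/2=0, d=(M1−M0)/(6·2)=-2/15, b=Δ0−h0·(2M0+M1)/6=53/15
seg 1: a=2, c=M1/2=-4/5, d=(M2−M1)/(6·3)=4/45, b=Δ1−h1·(2M1+M2)/6=29/15
t_q=1/2 → seg 0, τ=1/2; S=-4+53/15·τ+0·τ²+-2/15·τ³=-9/4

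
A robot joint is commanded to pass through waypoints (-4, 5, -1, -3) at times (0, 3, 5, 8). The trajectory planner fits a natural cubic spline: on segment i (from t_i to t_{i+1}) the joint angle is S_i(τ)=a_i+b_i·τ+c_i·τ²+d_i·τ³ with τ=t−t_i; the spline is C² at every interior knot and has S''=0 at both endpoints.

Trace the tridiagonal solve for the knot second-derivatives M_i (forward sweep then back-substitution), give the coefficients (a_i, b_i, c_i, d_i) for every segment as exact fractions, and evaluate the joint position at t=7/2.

Δ: Δ0=3, Δ1=-3, Δ2=-2/3
row 1: diag=10, rhs=-36; c'=1/5, d'=-18/5
row 2: denom=10−2·1/5=48/5; d'=(14−2·-18/5)/(48/5)=53/24
back: M2=53/24
back: M1=-18/5−1/5·53/24=-97/24
M: M0=0, M1=-97/24, M2=53/24, M3=0
seg 0: a=-4, c=M0/2=0, d=(M1−M0)/(6·3)=-97/432, b=Δ0−h0·(2M0+M1)/6=241/48
seg 1: a=5, c=M1/2=-97/48, d=(M2−M1)/(6·2)=25/48, b=Δ1−h1·(2M1+M2)/6=-25/24
seg 2: a=-1, c=M2/2=53/48, d=(M3−M2)/(6·3)=-53/432, b=Δ2−h2·(2M2+M3)/6=-23/8
t_q=7/2 → seg 1, τ=1/2; S=5+-25/24·τ+-97/48·τ²+25/48·τ³=517/128

  seg 0: a=-4 b=241/48 c=0 d=-97/432
  seg 1: a=5 b=-25/24 c=-97/48 d=25/48
  seg 2: a=-1 b=-23/8 c=53/48 d=-53/432
S(7/2) = 517/128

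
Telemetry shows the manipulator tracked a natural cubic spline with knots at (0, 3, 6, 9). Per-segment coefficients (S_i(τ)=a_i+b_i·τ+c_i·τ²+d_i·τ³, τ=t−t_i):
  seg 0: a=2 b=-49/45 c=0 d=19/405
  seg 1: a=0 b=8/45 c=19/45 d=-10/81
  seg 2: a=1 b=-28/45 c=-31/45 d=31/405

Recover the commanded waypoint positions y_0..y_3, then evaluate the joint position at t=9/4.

y_0=2 y_1=0 y_2=1 y_3=-5
S(9/4) = 27/320

y_0 = S_0(0) = a_0 = 2
y_1 = S_1(0) = a_1 = 0
y_2 = S_2(0) = a_2 = 1
y_3 = S_2(3) = -5
t_q=9/4 is in segment 0 (τ=9/4); S_0(τ)=27/320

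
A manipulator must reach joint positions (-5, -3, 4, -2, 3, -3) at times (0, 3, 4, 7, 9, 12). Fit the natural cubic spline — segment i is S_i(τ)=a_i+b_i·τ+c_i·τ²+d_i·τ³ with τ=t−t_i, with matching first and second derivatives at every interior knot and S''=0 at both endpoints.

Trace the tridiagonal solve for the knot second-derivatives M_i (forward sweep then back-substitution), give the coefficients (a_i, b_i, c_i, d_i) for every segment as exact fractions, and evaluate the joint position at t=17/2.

  seg 0: a=-5 b=-517/222 c=0 d=665/1998
  seg 1: a=-3 b=739/111 c=665/222 d=-589/222
  seg 2: a=4 b=347/74 c=-551/111 d=607/666
  seg 3: a=-2 b=-18/37 c=719/222 d=-775/888
  seg 4: a=3 b=443/222 c=-887/444 d=887/3996
S(17/2) = 3817/2368

Δ: Δ0=2/3, Δ1=7, Δ2=-2, Δ3=5/2, Δ4=-2
row 1: diag=8, rhs=38; c'=1/8, d'=19/4
row 2: denom=8−1·1/8=63/8; d'=(-54−1·19/4)/(63/8)=-470/63
row 3: denom=10−3·8/21=62/7; d'=(27−3·-470/63)/(62/7)=1037/186
row 4: denom=10−2·7/31=296/31; d'=(-27−2·1037/186)/(296/31)=-887/222
back: M4=-887/222
back: M3=1037/186−7/31·-887/222=719/111
back: M2=-470/63−8/21·719/111=-1102/111
back: M1=19/4−1/8·-1102/111=665/111
M: M0=0, M1=665/111, M2=-1102/111, M3=719/111, M4=-887/222, M5=0
seg 0: a=-5, c=M0/2=0, d=(M1−M0)/(6·3)=665/1998, b=Δ0−h0·(2M0+M1)/6=-517/222
seg 1: a=-3, c=M1/2=665/222, d=(M2−M1)/(6·1)=-589/222, b=Δ1−h1·(2M1+M2)/6=739/111
seg 2: a=4, c=M2/2=-551/111, d=(M3−M2)/(6·3)=607/666, b=Δ2−h2·(2M2+M3)/6=347/74
seg 3: a=-2, c=M3/2=719/222, d=(M4−M3)/(6·2)=-775/888, b=Δ3−h3·(2M3+M4)/6=-18/37
seg 4: a=3, c=M4/2=-887/444, d=(M5−M4)/(6·3)=887/3996, b=Δ4−h4·(2M4+M5)/6=443/222
t_q=17/2 → seg 3, τ=3/2; S=-2+-18/37·τ+719/222·τ²+-775/888·τ³=3817/2368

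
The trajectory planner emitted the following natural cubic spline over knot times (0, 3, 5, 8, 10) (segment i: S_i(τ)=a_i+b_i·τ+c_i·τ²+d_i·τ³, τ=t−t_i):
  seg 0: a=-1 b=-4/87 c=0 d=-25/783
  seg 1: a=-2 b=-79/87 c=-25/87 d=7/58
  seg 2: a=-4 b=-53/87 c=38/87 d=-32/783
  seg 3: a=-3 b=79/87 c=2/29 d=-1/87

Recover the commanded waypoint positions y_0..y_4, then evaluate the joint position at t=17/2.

y_0=-1 y_1=-2 y_2=-4 y_3=-3 y_4=-1
S(17/2) = -587/232

y_0 = S_0(0) = a_0 = -1
y_1 = S_1(0) = a_1 = -2
y_2 = S_2(0) = a_2 = -4
y_3 = S_3(0) = a_3 = -3
y_4 = S_3(2) = -1
t_q=17/2 is in segment 3 (τ=1/2); S_3(τ)=-587/232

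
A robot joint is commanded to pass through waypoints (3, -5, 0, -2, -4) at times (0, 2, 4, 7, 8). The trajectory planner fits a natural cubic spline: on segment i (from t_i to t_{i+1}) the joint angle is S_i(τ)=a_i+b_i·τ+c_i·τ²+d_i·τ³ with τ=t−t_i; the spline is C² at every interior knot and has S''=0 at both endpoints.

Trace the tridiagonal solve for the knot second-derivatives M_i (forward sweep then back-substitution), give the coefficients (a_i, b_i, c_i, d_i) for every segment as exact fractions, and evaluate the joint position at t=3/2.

Δ: Δ0=-4, Δ1=5/2, Δ2=-2/3, Δ3=-2
row 1: diag=8, rhs=39; c'=1/4, d'=39/8
row 2: denom=10−2·1/4=19/2; d'=(-19−2·39/8)/(19/2)=-115/38
row 3: denom=8−3·6/19=134/19; d'=(-8−3·-115/38)/(134/19)=41/268
back: M3=41/268
back: M2=-115/38−6/19·41/268=-206/67
back: M1=39/8−1/4·-206/67=3025/536
M: M0=0, M1=3025/536, M2=-206/67, M3=41/268, M4=0
seg 0: a=3, c=M0/2=0, d=(M1−M0)/(6·2)=3025/6432, b=Δ0−h0·(2M0+M1)/6=-9457/1608
seg 1: a=-5, c=M1/2=3025/1072, d=(M2−M1)/(6·2)=-4673/6432, b=Δ1−h1·(2M1+M2)/6=-191/804
seg 2: a=0, c=M2/2=-103/67, d=(M3−M2)/(6·3)=865/4824, b=Δ2−h2·(2M2+M3)/6=3749/1608
seg 3: a=-2, c=M3/2=41/536, d=(M4−M3)/(6·1)=-41/1608, b=Δ3−h3·(2M3+M4)/6=-1649/804
t_q=3/2 → seg 0, τ=3/2; S=3+-9457/1608·τ+0·τ²+3025/6432·τ³=-72631/17152

  seg 0: a=3 b=-9457/1608 c=0 d=3025/6432
  seg 1: a=-5 b=-191/804 c=3025/1072 d=-4673/6432
  seg 2: a=0 b=3749/1608 c=-103/67 d=865/4824
  seg 3: a=-2 b=-1649/804 c=41/536 d=-41/1608
S(3/2) = -72631/17152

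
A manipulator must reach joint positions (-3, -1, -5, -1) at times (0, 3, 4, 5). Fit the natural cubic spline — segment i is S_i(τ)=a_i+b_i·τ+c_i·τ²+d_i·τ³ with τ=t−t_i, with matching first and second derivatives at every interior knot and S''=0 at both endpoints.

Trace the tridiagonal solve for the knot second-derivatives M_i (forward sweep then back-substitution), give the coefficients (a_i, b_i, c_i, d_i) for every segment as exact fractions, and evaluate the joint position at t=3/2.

  seg 0: a=-3 b=302/93 c=0 d=-80/279
  seg 1: a=-1 b=-418/93 c=-80/31 d=286/93
  seg 2: a=-5 b=-40/93 c=206/31 d=-206/93
S(3/2) = 28/31

Δ: Δ0=2/3, Δ1=-4, Δ2=4
row 1: diag=8, rhs=-28; c'=1/8, d'=-7/2
row 2: denom=4−1·1/8=31/8; d'=(48−1·-7/2)/(31/8)=412/31
back: M2=412/31
back: M1=-7/2−1/8·412/31=-160/31
M: M0=0, M1=-160/31, M2=412/31, M3=0
seg 0: a=-3, c=M0/2=0, d=(M1−M0)/(6·3)=-80/279, b=Δ0−h0·(2M0+M1)/6=302/93
seg 1: a=-1, c=M1/2=-80/31, d=(M2−M1)/(6·1)=286/93, b=Δ1−h1·(2M1+M2)/6=-418/93
seg 2: a=-5, c=M2/2=206/31, d=(M3−M2)/(6·1)=-206/93, b=Δ2−h2·(2M2+M3)/6=-40/93
t_q=3/2 → seg 0, τ=3/2; S=-3+302/93·τ+0·τ²+-80/279·τ³=28/31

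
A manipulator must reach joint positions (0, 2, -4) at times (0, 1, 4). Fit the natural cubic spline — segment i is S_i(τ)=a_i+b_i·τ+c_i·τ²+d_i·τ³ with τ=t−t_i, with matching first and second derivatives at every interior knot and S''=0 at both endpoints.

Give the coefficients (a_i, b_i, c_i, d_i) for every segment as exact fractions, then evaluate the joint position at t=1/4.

  seg 0: a=0 b=5/2 c=0 d=-1/2
  seg 1: a=2 b=1 c=-3/2 d=1/6
S(1/4) = 79/128

Δ: Δ0=2, Δ1=-2
row 1: diag=8, rhs=-24; c'=3/8, d'=-3
back: M1=-3
M: M0=0, M1=-3, M2=0
seg 0: a=0, c=M0/2=0, d=(M1−M0)/(6·1)=-1/2, b=Δ0−h0·(2M0+M1)/6=5/2
seg 1: a=2, c=M1/2=-3/2, d=(M2−M1)/(6·3)=1/6, b=Δ1−h1·(2M1+M2)/6=1
t_q=1/4 → seg 0, τ=1/4; S=0+5/2·τ+0·τ²+-1/2·τ³=79/128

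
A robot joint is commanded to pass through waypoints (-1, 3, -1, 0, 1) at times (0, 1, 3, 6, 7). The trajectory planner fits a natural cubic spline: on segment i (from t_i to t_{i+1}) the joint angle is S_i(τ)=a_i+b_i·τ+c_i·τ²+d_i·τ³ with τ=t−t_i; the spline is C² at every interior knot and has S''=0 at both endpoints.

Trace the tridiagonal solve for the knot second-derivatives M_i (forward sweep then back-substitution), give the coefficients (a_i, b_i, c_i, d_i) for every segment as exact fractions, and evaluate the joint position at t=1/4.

Δ: Δ0=4, Δ1=-2, Δ2=1/3, Δ3=1
row 1: diag=6, rhs=-36; c'=1/3, d'=-6
row 2: denom=10−2·1/3=28/3; d'=(14−2·-6)/(28/3)=39/14
row 3: denom=8−3·9/28=197/28; d'=(4−3·39/14)/(197/28)=-122/197
back: M3=-122/197
back: M2=39/14−9/28·-122/197=588/197
back: M1=-6−1/3·588/197=-1378/197
M: M0=0, M1=-1378/197, M2=588/197, M3=-122/197, M4=0
seg 0: a=-1, c=M0/2=0, d=(M1−M0)/(6·1)=-689/591, b=Δ0−h0·(2M0+M1)/6=3053/591
seg 1: a=3, c=M1/2=-689/197, d=(M2−M1)/(6·2)=983/1182, b=Δ1−h1·(2M1+M2)/6=986/591
seg 2: a=-1, c=M2/2=294/197, d=(M3−M2)/(6·3)=-355/1773, b=Δ2−h2·(2M2+M3)/6=-1384/591
seg 3: a=0, c=M3/2=-61/197, d=(M4−M3)/(6·1)=61/591, b=Δ3−h3·(2M3+M4)/6=713/591
t_q=1/4 → seg 0, τ=1/4; S=-1+3053/591·τ+0·τ²+-689/591·τ³=3445/12608

  seg 0: a=-1 b=3053/591 c=0 d=-689/591
  seg 1: a=3 b=986/591 c=-689/197 d=983/1182
  seg 2: a=-1 b=-1384/591 c=294/197 d=-355/1773
  seg 3: a=0 b=713/591 c=-61/197 d=61/591
S(1/4) = 3445/12608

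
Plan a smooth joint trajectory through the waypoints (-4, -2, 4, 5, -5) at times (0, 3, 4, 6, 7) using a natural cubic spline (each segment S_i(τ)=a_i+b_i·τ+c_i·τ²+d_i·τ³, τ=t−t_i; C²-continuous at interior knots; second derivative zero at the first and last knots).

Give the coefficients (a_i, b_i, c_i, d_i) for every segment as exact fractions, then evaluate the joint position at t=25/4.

  seg 0: a=-4 b=-572/375 c=0 d=274/1125
  seg 1: a=-2 b=1894/375 c=274/125 d=-466/375
  seg 2: a=4 b=428/75 c=-192/125 d=-1601/3000
  seg 3: a=5 b=-5131/750 c=-2369/500 d=2369/1500
S(25/4) = 96583/32000

Δ: Δ0=2/3, Δ1=6, Δ2=1/2, Δ3=-10
row 1: diag=8, rhs=32; c'=1/8, d'=4
row 2: denom=6−1·1/8=47/8; d'=(-33−1·4)/(47/8)=-296/47
row 3: denom=6−2·16/47=250/47; d'=(-63−2·-296/47)/(250/47)=-2369/250
back: M3=-2369/250
back: M2=-296/47−16/47·-2369/250=-384/125
back: M1=4−1/8·-384/125=548/125
M: M0=0, M1=548/125, M2=-384/125, M3=-2369/250, M4=0
seg 0: a=-4, c=M0/2=0, d=(M1−M0)/(6·3)=274/1125, b=Δ0−h0·(2M0+M1)/6=-572/375
seg 1: a=-2, c=M1/2=274/125, d=(M2−M1)/(6·1)=-466/375, b=Δ1−h1·(2M1+M2)/6=1894/375
seg 2: a=4, c=M2/2=-192/125, d=(M3−M2)/(6·2)=-1601/3000, b=Δ2−h2·(2M2+M3)/6=428/75
seg 3: a=5, c=M3/2=-2369/500, d=(M4−M3)/(6·1)=2369/1500, b=Δ3−h3·(2M3+M4)/6=-5131/750
t_q=25/4 → seg 3, τ=1/4; S=5+-5131/750·τ+-2369/500·τ²+2369/1500·τ³=96583/32000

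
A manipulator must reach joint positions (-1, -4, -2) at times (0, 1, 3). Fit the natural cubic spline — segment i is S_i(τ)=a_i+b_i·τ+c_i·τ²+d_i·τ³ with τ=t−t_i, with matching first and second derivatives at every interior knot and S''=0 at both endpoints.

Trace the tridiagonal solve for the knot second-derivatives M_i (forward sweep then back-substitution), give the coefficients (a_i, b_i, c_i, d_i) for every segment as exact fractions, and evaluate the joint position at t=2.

Δ: Δ0=-3, Δ1=1
row 1: diag=6, rhs=24; c'=1/3, d'=4
back: M1=4
M: M0=0, M1=4, M2=0
seg 0: a=-1, c=M0/2=0, d=(M1−M0)/(6·1)=2/3, b=Δ0−h0·(2M0+M1)/6=-11/3
seg 1: a=-4, c=M1/2=2, d=(M2−M1)/(6·2)=-1/3, b=Δ1−h1·(2M1+M2)/6=-5/3
t_q=2 → seg 1, τ=1; S=-4+-5/3·τ+2·τ²+-1/3·τ³=-4

  seg 0: a=-1 b=-11/3 c=0 d=2/3
  seg 1: a=-4 b=-5/3 c=2 d=-1/3
S(2) = -4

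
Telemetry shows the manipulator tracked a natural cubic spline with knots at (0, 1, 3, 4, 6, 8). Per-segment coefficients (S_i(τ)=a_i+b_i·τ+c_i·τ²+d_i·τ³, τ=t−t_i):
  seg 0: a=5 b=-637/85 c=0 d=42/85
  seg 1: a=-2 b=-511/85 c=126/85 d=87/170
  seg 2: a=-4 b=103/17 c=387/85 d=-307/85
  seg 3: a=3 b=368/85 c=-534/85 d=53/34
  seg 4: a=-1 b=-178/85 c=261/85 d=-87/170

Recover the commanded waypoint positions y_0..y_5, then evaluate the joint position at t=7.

y_0 = S_0(0) = a_0 = 5
y_1 = S_1(0) = a_1 = -2
y_2 = S_2(0) = a_2 = -4
y_3 = S_3(0) = a_3 = 3
y_4 = S_4(0) = a_4 = -1
y_5 = S_4(2) = 3
t_q=7 is in segment 4 (τ=1); S_4(τ)=-91/170

y_0=5 y_1=-2 y_2=-4 y_3=3 y_4=-1 y_5=3
S(7) = -91/170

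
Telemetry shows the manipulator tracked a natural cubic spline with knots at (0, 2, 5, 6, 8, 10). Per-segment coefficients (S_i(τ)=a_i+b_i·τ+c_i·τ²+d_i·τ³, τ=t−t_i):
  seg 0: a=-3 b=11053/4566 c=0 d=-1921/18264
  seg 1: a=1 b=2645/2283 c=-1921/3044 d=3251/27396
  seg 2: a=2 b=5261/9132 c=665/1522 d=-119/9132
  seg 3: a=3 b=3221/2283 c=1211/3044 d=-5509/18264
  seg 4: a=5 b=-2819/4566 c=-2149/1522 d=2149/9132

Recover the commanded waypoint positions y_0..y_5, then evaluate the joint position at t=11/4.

y_0=-3 y_1=1 y_2=2 y_3=3 y_4=5 y_5=0
S(11/4) = 304693/194816

y_0 = S_0(0) = a_0 = -3
y_1 = S_1(0) = a_1 = 1
y_2 = S_2(0) = a_2 = 2
y_3 = S_3(0) = a_3 = 3
y_4 = S_4(0) = a_4 = 5
y_5 = S_4(2) = 0
t_q=11/4 is in segment 1 (τ=3/4); S_1(τ)=304693/194816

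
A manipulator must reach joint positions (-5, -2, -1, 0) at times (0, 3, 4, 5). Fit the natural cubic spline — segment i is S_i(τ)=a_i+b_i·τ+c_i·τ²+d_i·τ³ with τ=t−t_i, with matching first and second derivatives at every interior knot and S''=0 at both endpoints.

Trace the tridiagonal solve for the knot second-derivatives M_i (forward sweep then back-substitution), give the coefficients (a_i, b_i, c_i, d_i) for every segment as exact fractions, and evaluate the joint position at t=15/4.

  seg 0: a=-5 b=1 c=0 d=0
  seg 1: a=-2 b=1 c=0 d=0
  seg 2: a=-1 b=1 c=0 d=0
S(15/4) = -5/4

Δ: Δ0=1, Δ1=1, Δ2=1
row 1: diag=8, rhs=0; c'=1/8, d'=0
row 2: denom=4−1·1/8=31/8; d'=(0−1·0)/(31/8)=0
back: M2=0
back: M1=0−1/8·0=0
M: M0=0, M1=0, M2=0, M3=0
seg 0: a=-5, c=M0/2=0, d=(M1−M0)/(6·3)=0, b=Δ0−h0·(2M0+M1)/6=1
seg 1: a=-2, c=M1/2=0, d=(M2−M1)/(6·1)=0, b=Δ1−h1·(2M1+M2)/6=1
seg 2: a=-1, c=M2/2=0, d=(M3−M2)/(6·1)=0, b=Δ2−h2·(2M2+M3)/6=1
t_q=15/4 → seg 1, τ=3/4; S=-2+1·τ+0·τ²+0·τ³=-5/4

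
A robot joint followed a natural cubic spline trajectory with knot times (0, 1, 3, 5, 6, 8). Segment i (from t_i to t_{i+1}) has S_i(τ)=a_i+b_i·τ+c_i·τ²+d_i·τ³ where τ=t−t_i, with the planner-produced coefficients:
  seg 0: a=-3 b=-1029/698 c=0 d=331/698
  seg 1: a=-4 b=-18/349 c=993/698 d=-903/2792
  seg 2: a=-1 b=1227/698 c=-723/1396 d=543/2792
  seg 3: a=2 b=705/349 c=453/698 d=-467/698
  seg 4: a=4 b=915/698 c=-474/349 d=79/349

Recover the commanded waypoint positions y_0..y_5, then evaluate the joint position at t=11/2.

y_0 = S_0(0) = a_0 = -3
y_1 = S_1(0) = a_1 = -4
y_2 = S_2(0) = a_2 = -1
y_3 = S_3(0) = a_3 = 2
y_4 = S_4(0) = a_4 = 4
y_5 = S_4(2) = 3
t_q=11/2 is in segment 3 (τ=1/2); S_3(τ)=17247/5584

y_0=-3 y_1=-4 y_2=-1 y_3=2 y_4=4 y_5=3
S(11/2) = 17247/5584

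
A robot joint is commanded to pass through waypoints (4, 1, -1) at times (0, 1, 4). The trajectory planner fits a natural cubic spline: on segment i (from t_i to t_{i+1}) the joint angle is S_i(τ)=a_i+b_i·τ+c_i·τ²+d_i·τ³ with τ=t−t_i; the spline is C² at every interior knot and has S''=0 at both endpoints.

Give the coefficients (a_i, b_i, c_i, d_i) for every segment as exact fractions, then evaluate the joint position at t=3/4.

  seg 0: a=4 b=-79/24 c=0 d=7/24
  seg 1: a=1 b=-29/12 c=7/8 d=-7/72
S(3/4) = 847/512

Δ: Δ0=-3, Δ1=-2/3
row 1: diag=8, rhs=14; c'=3/8, d'=7/4
back: M1=7/4
M: M0=0, M1=7/4, M2=0
seg 0: a=4, c=M0/2=0, d=(M1−M0)/(6·1)=7/24, b=Δ0−h0·(2M0+M1)/6=-79/24
seg 1: a=1, c=M1/2=7/8, d=(M2−M1)/(6·3)=-7/72, b=Δ1−h1·(2M1+M2)/6=-29/12
t_q=3/4 → seg 0, τ=3/4; S=4+-79/24·τ+0·τ²+7/24·τ³=847/512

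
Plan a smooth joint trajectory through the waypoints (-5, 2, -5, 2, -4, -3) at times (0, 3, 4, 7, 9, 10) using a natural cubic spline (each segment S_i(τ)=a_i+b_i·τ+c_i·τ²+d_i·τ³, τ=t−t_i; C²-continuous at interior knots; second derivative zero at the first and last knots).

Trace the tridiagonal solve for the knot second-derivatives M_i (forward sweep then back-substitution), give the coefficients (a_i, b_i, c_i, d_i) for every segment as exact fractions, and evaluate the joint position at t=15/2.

Δ: Δ0=7/3, Δ1=-7, Δ2=7/3, Δ3=-3, Δ4=1
row 1: diag=8, rhs=-56; c'=1/8, d'=-7
row 2: denom=8−1·1/8=63/8; d'=(56−1·-7)/(63/8)=8
row 3: denom=10−3·8/21=62/7; d'=(-32−3·8)/(62/7)=-196/31
row 4: denom=6−2·7/31=172/31; d'=(24−2·-196/31)/(172/31)=284/43
back: M4=284/43
back: M3=-196/31−7/31·284/43=-336/43
back: M2=8−8/21·-336/43=472/43
back: M1=-7−1/8·472/43=-360/43
M: M0=0, M1=-360/43, M2=472/43, M3=-336/43, M4=284/43, M5=0
seg 0: a=-5, c=M0/2=0, d=(M1−M0)/(6·3)=-20/43, b=Δ0−h0·(2M0+M1)/6=841/129
seg 1: a=2, c=M1/2=-180/43, d=(M2−M1)/(6·1)=416/129, b=Δ1−h1·(2M1+M2)/6=-779/129
seg 2: a=-5, c=M2/2=236/43, d=(M3−M2)/(6·3)=-404/387, b=Δ2−h2·(2M2+M3)/6=-611/129
seg 3: a=2, c=M3/2=-168/43, d=(M4−M3)/(6·2)=155/129, b=Δ3−h3·(2M3+M4)/6=1/129
seg 4: a=-4, c=M4/2=142/43, d=(M5−M4)/(6·1)=-142/129, b=Δ4−h4·(2M4+M5)/6=-155/129
t_q=15/2 → seg 3, τ=1/2; S=2+1/129·τ+-168/43·τ²+155/129·τ³=405/344

  seg 0: a=-5 b=841/129 c=0 d=-20/43
  seg 1: a=2 b=-779/129 c=-180/43 d=416/129
  seg 2: a=-5 b=-611/129 c=236/43 d=-404/387
  seg 3: a=2 b=1/129 c=-168/43 d=155/129
  seg 4: a=-4 b=-155/129 c=142/43 d=-142/129
S(15/2) = 405/344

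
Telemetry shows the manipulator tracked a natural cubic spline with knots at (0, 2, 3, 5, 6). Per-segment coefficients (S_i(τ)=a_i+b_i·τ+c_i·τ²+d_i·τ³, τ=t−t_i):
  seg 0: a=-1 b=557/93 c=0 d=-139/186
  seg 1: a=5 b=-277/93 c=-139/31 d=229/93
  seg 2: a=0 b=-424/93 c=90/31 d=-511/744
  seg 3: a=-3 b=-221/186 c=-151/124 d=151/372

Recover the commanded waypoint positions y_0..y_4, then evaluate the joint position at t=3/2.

y_0=-1 y_1=5 y_2=0 y_3=-3 y_4=-5
S(3/2) = 2709/496

y_0 = S_0(0) = a_0 = -1
y_1 = S_1(0) = a_1 = 5
y_2 = S_2(0) = a_2 = 0
y_3 = S_3(0) = a_3 = -3
y_4 = S_3(1) = -5
t_q=3/2 is in segment 0 (τ=3/2); S_0(τ)=2709/496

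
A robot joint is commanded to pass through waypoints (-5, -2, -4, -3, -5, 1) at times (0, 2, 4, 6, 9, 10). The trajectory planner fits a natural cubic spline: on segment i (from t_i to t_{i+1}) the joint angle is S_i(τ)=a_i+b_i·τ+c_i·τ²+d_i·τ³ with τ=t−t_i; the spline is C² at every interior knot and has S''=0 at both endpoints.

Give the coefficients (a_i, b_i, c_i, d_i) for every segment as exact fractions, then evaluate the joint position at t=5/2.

Δ: Δ0=3/2, Δ1=-1, Δ2=1/2, Δ3=-2/3, Δ4=6
row 1: diag=8, rhs=-15; c'=1/4, d'=-15/8
row 2: denom=8−2·1/4=15/2; d'=(9−2·-15/8)/(15/2)=17/10
row 3: denom=10−2·4/15=142/15; d'=(-7−2·17/10)/(142/15)=-78/71
row 4: denom=8−3·45/142=1001/142; d'=(40−3·-78/71)/(1001/142)=6148/1001
back: M4=6148/1001
back: M3=-78/71−45/142·6148/1001=-3048/1001
back: M2=17/10−4/15·-3048/1001=5029/2002
back: M1=-15/8−1/4·5029/2002=-5011/2002
M: M0=0, M1=-5011/2002, M2=5029/2002, M3=-3048/1001, M4=6148/1001, M5=0
seg 0: a=-5, c=M0/2=0, d=(M1−M0)/(6·2)=-5011/24024, b=Δ0−h0·(2M0+M1)/6=7010/3003
seg 1: a=-2, c=M1/2=-5011/4004, d=(M2−M1)/(6·2)=1255/3003, b=Δ1−h1·(2M1+M2)/6=-1013/6006
seg 2: a=-4, c=M2/2=5029/4004, d=(M3−M2)/(6·2)=-11125/24024, b=Δ2−h2·(2M2+M3)/6=-137/858
seg 3: a=-3, c=M3/2=-1524/1001, d=(M4−M3)/(6·3)=418/819, b=Δ3−h3·(2M3+M4)/6=-160/231
seg 4: a=-5, c=M4/2=3074/1001, d=(M5−M4)/(6·1)=-3074/3003, b=Δ4−h4·(2M4+M5)/6=11870/3003
t_q=5/2 → seg 1, τ=1/2; S=-2+-1013/6006·τ+-5011/4004·τ²+1255/3003·τ³=-2889/1232

  seg 0: a=-5 b=7010/3003 c=0 d=-5011/24024
  seg 1: a=-2 b=-1013/6006 c=-5011/4004 d=1255/3003
  seg 2: a=-4 b=-137/858 c=5029/4004 d=-11125/24024
  seg 3: a=-3 b=-160/231 c=-1524/1001 d=418/819
  seg 4: a=-5 b=11870/3003 c=3074/1001 d=-3074/3003
S(5/2) = -2889/1232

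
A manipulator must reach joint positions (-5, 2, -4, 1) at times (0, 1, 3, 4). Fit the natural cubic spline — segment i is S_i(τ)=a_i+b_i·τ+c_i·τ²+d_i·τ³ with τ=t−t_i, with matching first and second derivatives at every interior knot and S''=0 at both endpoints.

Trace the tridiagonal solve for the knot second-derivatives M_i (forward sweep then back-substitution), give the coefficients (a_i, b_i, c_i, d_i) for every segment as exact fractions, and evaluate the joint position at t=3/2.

  seg 0: a=-5 b=75/8 c=0 d=-19/8
  seg 1: a=2 b=9/4 c=-57/8 d=9/4
  seg 2: a=-4 b=3/4 c=51/8 d=-17/8
S(3/2) = 13/8

Δ: Δ0=7, Δ1=-3, Δ2=5
row 1: diag=6, rhs=-60; c'=1/3, d'=-10
row 2: denom=6−2·1/3=16/3; d'=(48−2·-10)/(16/3)=51/4
back: M2=51/4
back: M1=-10−1/3·51/4=-57/4
M: M0=0, M1=-57/4, M2=51/4, M3=0
seg 0: a=-5, c=M0/2=0, d=(M1−M0)/(6·1)=-19/8, b=Δ0−h0·(2M0+M1)/6=75/8
seg 1: a=2, c=M1/2=-57/8, d=(M2−M1)/(6·2)=9/4, b=Δ1−h1·(2M1+M2)/6=9/4
seg 2: a=-4, c=M2/2=51/8, d=(M3−M2)/(6·1)=-17/8, b=Δ2−h2·(2M2+M3)/6=3/4
t_q=3/2 → seg 1, τ=1/2; S=2+9/4·τ+-57/8·τ²+9/4·τ³=13/8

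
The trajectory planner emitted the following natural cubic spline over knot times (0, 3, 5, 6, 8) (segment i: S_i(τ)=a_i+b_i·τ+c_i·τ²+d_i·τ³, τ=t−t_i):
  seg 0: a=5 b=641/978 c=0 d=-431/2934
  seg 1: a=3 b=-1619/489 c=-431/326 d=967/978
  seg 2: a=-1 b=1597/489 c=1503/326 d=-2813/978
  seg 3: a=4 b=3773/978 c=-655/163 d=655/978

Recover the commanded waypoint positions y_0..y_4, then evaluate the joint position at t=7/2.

y_0=5 y_1=3 y_2=-1 y_3=4 y_4=1
S(7/2) = 2967/2608

y_0 = S_0(0) = a_0 = 5
y_1 = S_1(0) = a_1 = 3
y_2 = S_2(0) = a_2 = -1
y_3 = S_3(0) = a_3 = 4
y_4 = S_3(2) = 1
t_q=7/2 is in segment 1 (τ=1/2); S_1(τ)=2967/2608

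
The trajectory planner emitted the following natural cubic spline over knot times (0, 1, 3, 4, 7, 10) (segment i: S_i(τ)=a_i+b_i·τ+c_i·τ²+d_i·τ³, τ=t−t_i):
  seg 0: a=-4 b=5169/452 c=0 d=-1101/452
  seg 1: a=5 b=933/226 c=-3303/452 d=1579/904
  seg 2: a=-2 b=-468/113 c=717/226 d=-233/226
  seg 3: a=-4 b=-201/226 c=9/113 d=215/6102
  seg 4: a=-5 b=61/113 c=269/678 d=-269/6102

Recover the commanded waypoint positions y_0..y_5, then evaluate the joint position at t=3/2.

y_0=-4 y_1=5 y_2=-2 y_3=-4 y_4=-5 y_5=-1
S(3/2) = 39455/7232

y_0 = S_0(0) = a_0 = -4
y_1 = S_1(0) = a_1 = 5
y_2 = S_2(0) = a_2 = -2
y_3 = S_3(0) = a_3 = -4
y_4 = S_4(0) = a_4 = -5
y_5 = S_4(3) = -1
t_q=3/2 is in segment 1 (τ=1/2); S_1(τ)=39455/7232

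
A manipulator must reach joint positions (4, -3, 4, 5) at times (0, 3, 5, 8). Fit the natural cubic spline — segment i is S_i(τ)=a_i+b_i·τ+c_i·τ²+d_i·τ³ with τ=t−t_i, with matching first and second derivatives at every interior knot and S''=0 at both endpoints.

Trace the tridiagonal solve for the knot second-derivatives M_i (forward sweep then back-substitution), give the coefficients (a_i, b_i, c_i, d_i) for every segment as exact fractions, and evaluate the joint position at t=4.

Δ: Δ0=-7/3, Δ1=7/2, Δ2=1/3
row 1: diag=10, rhs=35; c'=1/5, d'=7/2
row 2: denom=10−2·1/5=48/5; d'=(-19−2·7/2)/(48/5)=-65/24
back: M2=-65/24
back: M1=7/2−1/5·-65/24=97/24
M: M0=0, M1=97/24, M2=-65/24, M3=0
seg 0: a=4, c=M0/2=0, d=(M1−M0)/(6·3)=97/432, b=Δ0−h0·(2M0+M1)/6=-209/48
seg 1: a=-3, c=M1/2=97/48, d=(M2−M1)/(6·2)=-9/16, b=Δ1−h1·(2M1+M2)/6=41/24
seg 2: a=4, c=M2/2=-65/48, d=(M3−M2)/(6·3)=65/432, b=Δ2−h2·(2M2+M3)/6=73/24
t_q=4 → seg 1, τ=1; S=-3+41/24·τ+97/48·τ²+-9/16·τ³=1/6

  seg 0: a=4 b=-209/48 c=0 d=97/432
  seg 1: a=-3 b=41/24 c=97/48 d=-9/16
  seg 2: a=4 b=73/24 c=-65/48 d=65/432
S(4) = 1/6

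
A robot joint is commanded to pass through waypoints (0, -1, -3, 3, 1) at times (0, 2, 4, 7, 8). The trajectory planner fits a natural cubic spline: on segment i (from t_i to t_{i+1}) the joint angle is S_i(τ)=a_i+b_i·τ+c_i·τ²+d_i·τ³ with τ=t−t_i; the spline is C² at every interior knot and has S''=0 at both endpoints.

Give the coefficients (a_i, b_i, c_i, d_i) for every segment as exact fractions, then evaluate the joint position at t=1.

  seg 0: a=0 b=-53/536 c=0 d=-215/2144
  seg 1: a=-1 b=-349/268 c=-645/1072 d=807/2144
  seg 2: a=-3 b=433/536 c=111/67 d=-225/536
  seg 3: a=3 b=-157/268 c=-1137/536 d=379/536
S(1) = -427/2144

Δ: Δ0=-1/2, Δ1=-1, Δ2=2, Δ3=-2
row 1: diag=8, rhs=-3; c'=1/4, d'=-3/8
row 2: denom=10−2·1/4=19/2; d'=(18−2·-3/8)/(19/2)=75/38
row 3: denom=8−3·6/19=134/19; d'=(-24−3·75/38)/(134/19)=-1137/268
back: M3=-1137/268
back: M2=75/38−6/19·-1137/268=222/67
back: M1=-3/8−1/4·222/67=-645/536
M: M0=0, M1=-645/536, M2=222/67, M3=-1137/268, M4=0
seg 0: a=0, c=M0/2=0, d=(M1−M0)/(6·2)=-215/2144, b=Δ0−h0·(2M0+M1)/6=-53/536
seg 1: a=-1, c=M1/2=-645/1072, d=(M2−M1)/(6·2)=807/2144, b=Δ1−h1·(2M1+M2)/6=-349/268
seg 2: a=-3, c=M2/2=111/67, d=(M3−M2)/(6·3)=-225/536, b=Δ2−h2·(2M2+M3)/6=433/536
seg 3: a=3, c=M3/2=-1137/536, d=(M4−M3)/(6·1)=379/536, b=Δ3−h3·(2M3+M4)/6=-157/268
t_q=1 → seg 0, τ=1; S=0+-53/536·τ+0·τ²+-215/2144·τ³=-427/2144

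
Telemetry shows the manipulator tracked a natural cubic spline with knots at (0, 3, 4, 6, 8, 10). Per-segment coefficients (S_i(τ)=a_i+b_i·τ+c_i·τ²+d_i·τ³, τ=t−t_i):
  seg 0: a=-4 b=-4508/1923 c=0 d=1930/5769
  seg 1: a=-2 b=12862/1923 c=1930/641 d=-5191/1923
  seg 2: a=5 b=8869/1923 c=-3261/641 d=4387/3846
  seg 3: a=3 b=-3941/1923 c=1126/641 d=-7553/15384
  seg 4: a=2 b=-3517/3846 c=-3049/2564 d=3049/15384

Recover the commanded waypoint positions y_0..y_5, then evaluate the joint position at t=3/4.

y_0=-4 y_1=-2 y_2=5 y_3=3 y_4=2 y_5=-3
S(3/4) = -115217/20512

y_0 = S_0(0) = a_0 = -4
y_1 = S_1(0) = a_1 = -2
y_2 = S_2(0) = a_2 = 5
y_3 = S_3(0) = a_3 = 3
y_4 = S_4(0) = a_4 = 2
y_5 = S_4(2) = -3
t_q=3/4 is in segment 0 (τ=3/4); S_0(τ)=-115217/20512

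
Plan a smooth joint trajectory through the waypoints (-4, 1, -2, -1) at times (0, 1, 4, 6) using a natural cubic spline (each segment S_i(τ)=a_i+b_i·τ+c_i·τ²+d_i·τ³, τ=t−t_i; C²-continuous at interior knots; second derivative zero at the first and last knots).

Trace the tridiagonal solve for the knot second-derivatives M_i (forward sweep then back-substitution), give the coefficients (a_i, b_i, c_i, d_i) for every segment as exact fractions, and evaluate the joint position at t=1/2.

Δ: Δ0=5, Δ1=-1, Δ2=1/2
row 1: diag=8, rhs=-36; c'=3/8, d'=-9/2
row 2: denom=10−3·3/8=71/8; d'=(9−3·-9/2)/(71/8)=180/71
back: M2=180/71
back: M1=-9/2−3/8·180/71=-387/71
M: M0=0, M1=-387/71, M2=180/71, M3=0
seg 0: a=-4, c=M0/2=0, d=(M1−M0)/(6·1)=-129/142, b=Δ0−h0·(2M0+M1)/6=839/142
seg 1: a=1, c=M1/2=-387/142, d=(M2−M1)/(6·3)=63/142, b=Δ1−h1·(2M1+M2)/6=226/71
seg 2: a=-2, c=M2/2=90/71, d=(M3−M2)/(6·2)=-15/71, b=Δ2−h2·(2M2+M3)/6=-169/142
t_q=1/2 → seg 0, τ=1/2; S=-4+839/142·τ+0·τ²+-129/142·τ³=-1317/1136

  seg 0: a=-4 b=839/142 c=0 d=-129/142
  seg 1: a=1 b=226/71 c=-387/142 d=63/142
  seg 2: a=-2 b=-169/142 c=90/71 d=-15/71
S(1/2) = -1317/1136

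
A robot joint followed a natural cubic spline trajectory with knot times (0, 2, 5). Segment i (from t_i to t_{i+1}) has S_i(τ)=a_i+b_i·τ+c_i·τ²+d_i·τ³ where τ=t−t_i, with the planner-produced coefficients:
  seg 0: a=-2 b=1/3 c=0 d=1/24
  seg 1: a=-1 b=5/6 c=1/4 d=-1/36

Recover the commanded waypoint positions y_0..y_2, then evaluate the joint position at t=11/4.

y_0 = S_0(0) = a_0 = -2
y_1 = S_1(0) = a_1 = -1
y_2 = S_1(3) = 3
t_q=11/4 is in segment 1 (τ=3/4); S_1(τ)=-63/256

y_0=-2 y_1=-1 y_2=3
S(11/4) = -63/256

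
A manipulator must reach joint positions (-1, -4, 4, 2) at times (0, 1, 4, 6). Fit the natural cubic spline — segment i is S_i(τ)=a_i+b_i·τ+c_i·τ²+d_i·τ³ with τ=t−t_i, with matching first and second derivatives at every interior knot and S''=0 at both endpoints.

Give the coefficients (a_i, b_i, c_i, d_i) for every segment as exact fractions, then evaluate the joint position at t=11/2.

Δ: Δ0=-3, Δ1=8/3, Δ2=-1
row 1: diag=8, rhs=34; c'=3/8, d'=17/4
row 2: denom=10−3·3/8=71/8; d'=(-22−3·17/4)/(71/8)=-278/71
back: M2=-278/71
back: M1=17/4−3/8·-278/71=406/71
M: M0=0, M1=406/71, M2=-278/71, M3=0
seg 0: a=-1, c=M0/2=0, d=(M1−M0)/(6·1)=203/213, b=Δ0−h0·(2M0+M1)/6=-842/213
seg 1: a=-4, c=M1/2=203/71, d=(M2−M1)/(6·3)=-38/71, b=Δ1−h1·(2M1+M2)/6=-233/213
seg 2: a=4, c=M2/2=-139/71, d=(M3−M2)/(6·2)=139/426, b=Δ2−h2·(2M2+M3)/6=343/213
t_q=11/2 → seg 2, τ=3/2; S=4+343/213·τ+-139/71·τ²+139/426·τ³=3535/1136

  seg 0: a=-1 b=-842/213 c=0 d=203/213
  seg 1: a=-4 b=-233/213 c=203/71 d=-38/71
  seg 2: a=4 b=343/213 c=-139/71 d=139/426
S(11/2) = 3535/1136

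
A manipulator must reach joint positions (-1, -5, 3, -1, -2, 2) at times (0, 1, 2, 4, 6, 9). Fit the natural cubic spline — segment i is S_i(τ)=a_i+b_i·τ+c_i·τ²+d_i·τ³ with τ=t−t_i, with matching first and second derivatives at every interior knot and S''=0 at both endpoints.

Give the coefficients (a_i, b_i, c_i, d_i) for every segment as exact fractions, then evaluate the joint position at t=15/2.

  seg 0: a=-1 b=-9095/1191 c=0 d=4331/1191
  seg 1: a=-5 b=3898/1191 c=4331/397 d=-7363/1191
  seg 2: a=3 b=7795/1191 c=-3032/397 d=8015/4764
  seg 3: a=-1 b=-4544/1191 c=1951/794 d=-3809/9528
  seg 4: a=-2 b=2897/2382 c=93/1588 d=-31/4764
S(15/2) = -837/12704

Δ: Δ0=-4, Δ1=8, Δ2=-2, Δ3=-1/2, Δ4=4/3
row 1: diag=4, rhs=72; c'=1/4, d'=18
row 2: denom=6−1·1/4=23/4; d'=(-60−1·18)/(23/4)=-312/23
row 3: denom=8−2·8/23=168/23; d'=(9−2·-312/23)/(168/23)=277/56
row 4: denom=10−2·23/84=397/42; d'=(11−2·277/56)/(397/42)=93/794
back: M4=93/794
back: M3=277/56−23/84·93/794=1951/397
back: M2=-312/23−8/23·1951/397=-6064/397
back: M1=18−1/4·-6064/397=8662/397
M: M0=0, M1=8662/397, M2=-6064/397, M3=1951/397, M4=93/794, M5=0
seg 0: a=-1, c=M0/2=0, d=(M1−M0)/(6·1)=4331/1191, b=Δ0−h0·(2M0+M1)/6=-9095/1191
seg 1: a=-5, c=M1/2=4331/397, d=(M2−M1)/(6·1)=-7363/1191, b=Δ1−h1·(2M1+M2)/6=3898/1191
seg 2: a=3, c=M2/2=-3032/397, d=(M3−M2)/(6·2)=8015/4764, b=Δ2−h2·(2M2+M3)/6=7795/1191
seg 3: a=-1, c=M3/2=1951/794, d=(M4−M3)/(6·2)=-3809/9528, b=Δ3−h3·(2M3+M4)/6=-4544/1191
seg 4: a=-2, c=M4/2=93/1588, d=(M5−M4)/(6·3)=-31/4764, b=Δ4−h4·(2M4+M5)/6=2897/2382
t_q=15/2 → seg 4, τ=3/2; S=-2+2897/2382·τ+93/1588·τ²+-31/4764·τ³=-837/12704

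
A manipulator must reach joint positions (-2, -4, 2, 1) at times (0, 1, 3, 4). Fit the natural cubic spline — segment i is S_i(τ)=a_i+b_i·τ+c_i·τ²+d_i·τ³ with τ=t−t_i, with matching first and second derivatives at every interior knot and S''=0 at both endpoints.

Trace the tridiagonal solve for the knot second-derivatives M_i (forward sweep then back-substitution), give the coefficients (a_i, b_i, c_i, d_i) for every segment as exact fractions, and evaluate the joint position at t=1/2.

  seg 0: a=-2 b=-51/16 c=0 d=19/16
  seg 1: a=-4 b=3/8 c=57/16 d=-9/8
  seg 2: a=2 b=9/8 c=-51/16 d=17/16
S(1/2) = -441/128

Δ: Δ0=-2, Δ1=3, Δ2=-1
row 1: diag=6, rhs=30; c'=1/3, d'=5
row 2: denom=6−2·1/3=16/3; d'=(-24−2·5)/(16/3)=-51/8
back: M2=-51/8
back: M1=5−1/3·-51/8=57/8
M: M0=0, M1=57/8, M2=-51/8, M3=0
seg 0: a=-2, c=M0/2=0, d=(M1−M0)/(6·1)=19/16, b=Δ0−h0·(2M0+M1)/6=-51/16
seg 1: a=-4, c=M1/2=57/16, d=(M2−M1)/(6·2)=-9/8, b=Δ1−h1·(2M1+M2)/6=3/8
seg 2: a=2, c=M2/2=-51/16, d=(M3−M2)/(6·1)=17/16, b=Δ2−h2·(2M2+M3)/6=9/8
t_q=1/2 → seg 0, τ=1/2; S=-2+-51/16·τ+0·τ²+19/16·τ³=-441/128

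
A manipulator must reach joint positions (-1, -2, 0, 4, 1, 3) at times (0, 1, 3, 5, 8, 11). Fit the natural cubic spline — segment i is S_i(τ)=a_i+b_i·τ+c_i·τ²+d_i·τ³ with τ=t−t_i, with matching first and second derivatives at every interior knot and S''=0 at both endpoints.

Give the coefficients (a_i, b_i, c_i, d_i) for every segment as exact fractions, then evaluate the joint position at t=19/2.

  seg 0: a=-1 b=-2945/2298 c=0 d=647/2298
  seg 1: a=-2 b=-502/1149 c=647/766 d=-145/2298
  seg 2: a=0 b=2510/1149 c=357/766 d=-1283/4596
  seg 3: a=4 b=803/1149 c=-463/383 d=2215/10341
  seg 4: a=1 b=-886/1149 c=826/1149 d=-826/10341
S(19/2) = 1825/1532

Δ: Δ0=-1, Δ1=1, Δ2=2, Δ3=-1, Δ4=2/3
row 1: diag=6, rhs=12; c'=1/3, d'=2
row 2: denom=8−2·1/3=22/3; d'=(6−2·2)/(22/3)=3/11
row 3: denom=10−2·3/11=104/11; d'=(-18−2·3/11)/(104/11)=-51/26
row 4: denom=12−3·33/104=1149/104; d'=(10−3·-51/26)/(1149/104)=1652/1149
back: M4=1652/1149
back: M3=-51/26−33/104·1652/1149=-926/383
back: M2=3/11−3/11·-926/383=357/383
back: M1=2−1/3·357/383=647/383
M: M0=0, M1=647/383, M2=357/383, M3=-926/383, M4=1652/1149, M5=0
seg 0: a=-1, c=M0/2=0, d=(M1−M0)/(6·1)=647/2298, b=Δ0−h0·(2M0+M1)/6=-2945/2298
seg 1: a=-2, c=M1/2=647/766, d=(M2−M1)/(6·2)=-145/2298, b=Δ1−h1·(2M1+M2)/6=-502/1149
seg 2: a=0, c=M2/2=357/766, d=(M3−M2)/(6·2)=-1283/4596, b=Δ2−h2·(2M2+M3)/6=2510/1149
seg 3: a=4, c=M3/2=-463/383, d=(M4−M3)/(6·3)=2215/10341, b=Δ3−h3·(2M3+M4)/6=803/1149
seg 4: a=1, c=M4/2=826/1149, d=(M5−M4)/(6·3)=-826/10341, b=Δ4−h4·(2M4+M5)/6=-886/1149
t_q=19/2 → seg 4, τ=3/2; S=1+-886/1149·τ+826/1149·τ²+-826/10341·τ³=1825/1532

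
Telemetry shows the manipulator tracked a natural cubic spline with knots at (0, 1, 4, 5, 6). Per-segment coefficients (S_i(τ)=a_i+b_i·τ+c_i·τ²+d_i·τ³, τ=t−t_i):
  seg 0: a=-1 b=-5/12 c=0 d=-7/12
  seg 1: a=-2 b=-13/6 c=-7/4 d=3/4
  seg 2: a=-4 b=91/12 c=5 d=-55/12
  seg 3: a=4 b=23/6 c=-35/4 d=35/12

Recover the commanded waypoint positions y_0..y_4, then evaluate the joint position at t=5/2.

y_0=-1 y_1=-2 y_2=-4 y_3=4 y_4=2
S(5/2) = -213/32

y_0 = S_0(0) = a_0 = -1
y_1 = S_1(0) = a_1 = -2
y_2 = S_2(0) = a_2 = -4
y_3 = S_3(0) = a_3 = 4
y_4 = S_3(1) = 2
t_q=5/2 is in segment 1 (τ=3/2); S_1(τ)=-213/32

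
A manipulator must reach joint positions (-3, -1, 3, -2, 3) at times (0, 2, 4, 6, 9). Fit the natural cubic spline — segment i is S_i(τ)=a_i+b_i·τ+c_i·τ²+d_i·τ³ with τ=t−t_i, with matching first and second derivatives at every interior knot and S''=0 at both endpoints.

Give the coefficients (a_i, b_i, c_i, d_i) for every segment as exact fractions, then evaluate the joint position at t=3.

  seg 0: a=-3 b=76/213 c=0 d=137/852
  seg 1: a=-1 b=487/213 c=137/142 d=-118/213
  seg 2: a=3 b=-107/213 c=-335/142 d=1159/1704
  seg 3: a=-2 b=-757/426 c=489/284 d=-163/852
S(3) = 241/142

Δ: Δ0=1, Δ1=2, Δ2=-5/2, Δ3=5/3
row 1: diag=8, rhs=6; c'=1/4, d'=3/4
row 2: denom=8−2·1/4=15/2; d'=(-27−2·3/4)/(15/2)=-19/5
row 3: denom=10−2·4/15=142/15; d'=(25−2·-19/5)/(142/15)=489/142
back: M3=489/142
back: M2=-19/5−4/15·489/142=-335/71
back: M1=3/4−1/4·-335/71=137/71
M: M0=0, M1=137/71, M2=-335/71, M3=489/142, M4=0
seg 0: a=-3, c=M0/2=0, d=(M1−M0)/(6·2)=137/852, b=Δ0−h0·(2M0+M1)/6=76/213
seg 1: a=-1, c=M1/2=137/142, d=(M2−M1)/(6·2)=-118/213, b=Δ1−h1·(2M1+M2)/6=487/213
seg 2: a=3, c=M2/2=-335/142, d=(M3−M2)/(6·2)=1159/1704, b=Δ2−h2·(2M2+M3)/6=-107/213
seg 3: a=-2, c=M3/2=489/284, d=(M4−M3)/(6·3)=-163/852, b=Δ3−h3·(2M3+M4)/6=-757/426
t_q=3 → seg 1, τ=1; S=-1+487/213·τ+137/142·τ²+-118/213·τ³=241/142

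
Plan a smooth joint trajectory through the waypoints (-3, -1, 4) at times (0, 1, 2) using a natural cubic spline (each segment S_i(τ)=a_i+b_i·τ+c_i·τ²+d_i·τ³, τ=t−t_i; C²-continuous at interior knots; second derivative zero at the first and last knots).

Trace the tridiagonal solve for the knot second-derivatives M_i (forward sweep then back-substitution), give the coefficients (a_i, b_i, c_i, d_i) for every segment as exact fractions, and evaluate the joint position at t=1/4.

Δ: Δ0=2, Δ1=5
row 1: diag=4, rhs=18; c'=1/4, d'=9/2
back: M1=9/2
M: M0=0, M1=9/2, M2=0
seg 0: a=-3, c=M0/2=0, d=(M1−M0)/(6·1)=3/4, b=Δ0−h0·(2M0+M1)/6=5/4
seg 1: a=-1, c=M1/2=9/4, d=(M2−M1)/(6·1)=-3/4, b=Δ1−h1·(2M1+M2)/6=7/2
t_q=1/4 → seg 0, τ=1/4; S=-3+5/4·τ+0·τ²+3/4·τ³=-685/256

  seg 0: a=-3 b=5/4 c=0 d=3/4
  seg 1: a=-1 b=7/2 c=9/4 d=-3/4
S(1/4) = -685/256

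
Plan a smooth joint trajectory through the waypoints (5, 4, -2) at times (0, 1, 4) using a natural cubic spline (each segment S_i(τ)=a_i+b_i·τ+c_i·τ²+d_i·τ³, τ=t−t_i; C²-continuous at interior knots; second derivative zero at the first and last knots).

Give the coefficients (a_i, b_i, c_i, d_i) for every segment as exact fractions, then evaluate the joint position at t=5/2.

Δ: Δ0=-1, Δ1=-2
row 1: diag=8, rhs=-6; c'=3/8, d'=-3/4
back: M1=-3/4
M: M0=0, M1=-3/4, M2=0
seg 0: a=5, c=M0/2=0, d=(M1−M0)/(6·1)=-1/8, b=Δ0−h0·(2M0+M1)/6=-7/8
seg 1: a=4, c=M1/2=-3/8, d=(M2−M1)/(6·3)=1/24, b=Δ1−h1·(2M1+M2)/6=-5/4
t_q=5/2 → seg 1, τ=3/2; S=4+-5/4·τ+-3/8·τ²+1/24·τ³=91/64

  seg 0: a=5 b=-7/8 c=0 d=-1/8
  seg 1: a=4 b=-5/4 c=-3/8 d=1/24
S(5/2) = 91/64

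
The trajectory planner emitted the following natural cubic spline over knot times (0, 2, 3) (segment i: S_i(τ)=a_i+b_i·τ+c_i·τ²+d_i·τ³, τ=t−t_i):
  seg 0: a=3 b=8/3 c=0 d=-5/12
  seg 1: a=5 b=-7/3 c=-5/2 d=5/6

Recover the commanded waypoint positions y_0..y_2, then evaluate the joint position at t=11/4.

y_0=3 y_1=5 y_2=1
S(11/4) = 281/128

y_0 = S_0(0) = a_0 = 3
y_1 = S_1(0) = a_1 = 5
y_2 = S_1(1) = 1
t_q=11/4 is in segment 1 (τ=3/4); S_1(τ)=281/128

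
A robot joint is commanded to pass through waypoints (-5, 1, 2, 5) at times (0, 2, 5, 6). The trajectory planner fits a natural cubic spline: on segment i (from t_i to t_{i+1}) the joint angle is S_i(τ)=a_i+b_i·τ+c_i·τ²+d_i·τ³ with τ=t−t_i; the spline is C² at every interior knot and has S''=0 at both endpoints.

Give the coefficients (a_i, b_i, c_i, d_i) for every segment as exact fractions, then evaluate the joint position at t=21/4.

  seg 0: a=-5 b=815/213 c=0 d=-44/213
  seg 1: a=1 b=287/213 c=-88/71 d=64/213
  seg 2: a=2 b=431/213 c=104/71 d=-104/213
S(21/4) = 1471/568

Δ: Δ0=3, Δ1=1/3, Δ2=3
row 1: diag=10, rhs=-16; c'=3/10, d'=-8/5
row 2: denom=8−3·3/10=71/10; d'=(16−3·-8/5)/(71/10)=208/71
back: M2=208/71
back: M1=-8/5−3/10·208/71=-176/71
M: M0=0, M1=-176/71, M2=208/71, M3=0
seg 0: a=-5, c=M0/2=0, d=(M1−M0)/(6·2)=-44/213, b=Δ0−h0·(2M0+M1)/6=815/213
seg 1: a=1, c=M1/2=-88/71, d=(M2−M1)/(6·3)=64/213, b=Δ1−h1·(2M1+M2)/6=287/213
seg 2: a=2, c=M2/2=104/71, d=(M3−M2)/(6·1)=-104/213, b=Δ2−h2·(2M2+M3)/6=431/213
t_q=21/4 → seg 2, τ=1/4; S=2+431/213·τ+104/71·τ²+-104/213·τ³=1471/568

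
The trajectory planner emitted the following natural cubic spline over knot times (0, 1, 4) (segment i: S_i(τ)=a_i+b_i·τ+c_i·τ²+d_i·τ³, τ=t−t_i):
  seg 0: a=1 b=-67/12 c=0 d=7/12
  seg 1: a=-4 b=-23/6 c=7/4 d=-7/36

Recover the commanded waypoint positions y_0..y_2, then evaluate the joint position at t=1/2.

y_0=1 y_1=-4 y_2=-5
S(1/2) = -55/32

y_0 = S_0(0) = a_0 = 1
y_1 = S_1(0) = a_1 = -4
y_2 = S_1(3) = -5
t_q=1/2 is in segment 0 (τ=1/2); S_0(τ)=-55/32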